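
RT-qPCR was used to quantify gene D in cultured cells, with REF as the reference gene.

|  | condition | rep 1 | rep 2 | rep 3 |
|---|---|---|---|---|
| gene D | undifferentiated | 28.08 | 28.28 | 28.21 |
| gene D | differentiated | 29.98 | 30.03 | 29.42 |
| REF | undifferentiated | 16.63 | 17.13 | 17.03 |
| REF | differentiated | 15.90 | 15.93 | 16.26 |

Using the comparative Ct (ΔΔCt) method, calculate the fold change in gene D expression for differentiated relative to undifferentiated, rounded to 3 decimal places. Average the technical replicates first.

0.174

Mean Ct: gene D undifferentiated 28.190; gene D differentiated 29.810; REF undifferentiated 16.930; REF differentiated 16.030
ΔCt(undifferentiated) = 28.190 − 16.930 = 11.260
ΔCt(differentiated) = 29.810 − 16.030 = 13.780
ΔΔCt = 13.780 − 11.260 = 2.520
Fold change = 2^(−2.520) = 0.1743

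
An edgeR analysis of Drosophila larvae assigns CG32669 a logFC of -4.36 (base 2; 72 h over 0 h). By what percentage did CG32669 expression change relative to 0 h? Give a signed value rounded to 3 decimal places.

Fold change = 2^(-4.36) = 0.0487
Percent change = (FC − 1) × 100% = (0.0487 − 1) × 100 = -95.130%

-95.130%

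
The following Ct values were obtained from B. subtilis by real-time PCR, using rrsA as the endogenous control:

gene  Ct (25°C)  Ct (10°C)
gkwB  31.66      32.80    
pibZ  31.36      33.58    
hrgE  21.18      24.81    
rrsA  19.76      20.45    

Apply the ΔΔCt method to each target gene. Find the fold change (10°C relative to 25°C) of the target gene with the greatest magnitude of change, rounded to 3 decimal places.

gkwB: ΔΔCt = (32.80−20.45) − (31.66−19.76) = 12.35 − 11.90 = 0.45; fold change = 2^-0.45 = 0.732
pibZ: ΔΔCt = (33.58−20.45) − (31.36−19.76) = 13.13 − 11.60 = 1.53; fold change = 2^-1.53 = 0.346
hrgE: ΔΔCt = (24.81−20.45) − (21.18−19.76) = 4.36 − 1.42 = 2.94; fold change = 2^-2.94 = 0.130
hrgE has the largest |ΔΔCt| = 2.94.

0.130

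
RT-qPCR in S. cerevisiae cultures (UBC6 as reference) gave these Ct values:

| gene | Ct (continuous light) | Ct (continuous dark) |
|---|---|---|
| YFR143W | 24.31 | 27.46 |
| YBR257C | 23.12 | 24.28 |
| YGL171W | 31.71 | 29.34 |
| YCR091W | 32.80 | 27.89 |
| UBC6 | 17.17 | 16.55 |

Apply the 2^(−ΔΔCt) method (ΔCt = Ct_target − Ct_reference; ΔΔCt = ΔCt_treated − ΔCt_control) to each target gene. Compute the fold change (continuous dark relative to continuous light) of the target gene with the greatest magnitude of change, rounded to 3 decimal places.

YFR143W: ΔΔCt = (27.46−16.55) − (24.31−17.17) = 10.91 − 7.14 = 3.77; fold change = 2^-3.77 = 0.073
YBR257C: ΔΔCt = (24.28−16.55) − (23.12−17.17) = 7.73 − 5.95 = 1.78; fold change = 2^-1.78 = 0.291
YGL171W: ΔΔCt = (29.34−16.55) − (31.71−17.17) = 12.79 − 14.54 = -1.75; fold change = 2^1.75 = 3.364
YCR091W: ΔΔCt = (27.89−16.55) − (32.80−17.17) = 11.34 − 15.63 = -4.29; fold change = 2^4.29 = 19.562
YCR091W has the largest |ΔΔCt| = 4.29.

19.562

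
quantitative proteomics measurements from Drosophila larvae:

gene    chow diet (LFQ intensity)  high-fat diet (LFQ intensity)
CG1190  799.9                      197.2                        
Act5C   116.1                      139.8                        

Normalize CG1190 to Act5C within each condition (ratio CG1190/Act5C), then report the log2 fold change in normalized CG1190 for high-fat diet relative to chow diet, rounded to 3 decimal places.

-2.288

CG1190/Act5C (chow diet) = 799.9 / 116.1 = 6.8898
CG1190/Act5C (high-fat diet) = 197.2 / 139.8 = 1.4106
Fold change = 1.4106 / 6.8898 = 0.2047
log2(0.2047) = -2.2882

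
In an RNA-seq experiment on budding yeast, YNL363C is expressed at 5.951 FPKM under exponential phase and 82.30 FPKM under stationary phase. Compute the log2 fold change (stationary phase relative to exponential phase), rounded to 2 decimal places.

3.79

Fold change = 82.30 / 5.951 = 13.8296
log2(13.8296) = 3.790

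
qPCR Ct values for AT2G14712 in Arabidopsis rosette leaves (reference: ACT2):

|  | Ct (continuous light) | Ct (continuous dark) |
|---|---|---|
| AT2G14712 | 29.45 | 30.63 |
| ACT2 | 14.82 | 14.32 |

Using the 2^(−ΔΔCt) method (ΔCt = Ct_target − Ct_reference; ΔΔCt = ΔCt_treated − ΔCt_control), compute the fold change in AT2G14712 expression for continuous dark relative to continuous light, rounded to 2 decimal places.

0.31

ΔCt(continuous light) = 29.450 − 14.820 = 14.630
ΔCt(continuous dark) = 30.630 − 14.320 = 16.310
ΔΔCt = 16.310 − 14.630 = 1.680
Fold change = 2^(−1.680) = 0.312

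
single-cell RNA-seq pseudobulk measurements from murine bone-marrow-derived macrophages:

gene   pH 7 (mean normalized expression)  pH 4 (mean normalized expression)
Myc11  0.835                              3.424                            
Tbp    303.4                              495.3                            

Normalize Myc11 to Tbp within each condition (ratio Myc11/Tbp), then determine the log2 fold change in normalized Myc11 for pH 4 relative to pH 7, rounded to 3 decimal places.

1.329

Myc11/Tbp (pH 7) = 0.835 / 303.4 = 0.0027521
Myc11/Tbp (pH 4) = 3.424 / 495.3 = 0.006913
Fold change = 0.006913 / 0.0027521 = 2.5119
log2(2.5119) = 1.3288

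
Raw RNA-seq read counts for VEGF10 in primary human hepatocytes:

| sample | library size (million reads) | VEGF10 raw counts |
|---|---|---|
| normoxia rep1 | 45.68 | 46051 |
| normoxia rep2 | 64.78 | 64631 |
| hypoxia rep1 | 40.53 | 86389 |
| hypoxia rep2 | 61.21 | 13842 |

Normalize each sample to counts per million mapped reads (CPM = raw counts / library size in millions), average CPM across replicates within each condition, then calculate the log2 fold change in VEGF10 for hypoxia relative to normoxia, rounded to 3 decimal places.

0.233

CPM(normoxia rep1) = 46051 / 45.68 = 1008.1217
CPM(normoxia rep2) = 64631 / 64.78 = 997.6999
CPM(hypoxia rep1) = 86389 / 40.53 = 2131.4829
CPM(hypoxia rep2) = 13842 / 61.21 = 226.1395
mean CPM(normoxia) = 1002.9108; mean CPM(hypoxia) = 1178.8112
Fold change = 1178.8112 / 1002.9108 = 1.17539
log2(1.17539) = 0.2331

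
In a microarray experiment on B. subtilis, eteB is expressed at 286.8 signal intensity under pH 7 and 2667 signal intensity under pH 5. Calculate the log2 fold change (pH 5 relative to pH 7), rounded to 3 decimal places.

3.217

Fold change = 2667 / 286.8 = 9.2992
log2(9.2992) = 3.2171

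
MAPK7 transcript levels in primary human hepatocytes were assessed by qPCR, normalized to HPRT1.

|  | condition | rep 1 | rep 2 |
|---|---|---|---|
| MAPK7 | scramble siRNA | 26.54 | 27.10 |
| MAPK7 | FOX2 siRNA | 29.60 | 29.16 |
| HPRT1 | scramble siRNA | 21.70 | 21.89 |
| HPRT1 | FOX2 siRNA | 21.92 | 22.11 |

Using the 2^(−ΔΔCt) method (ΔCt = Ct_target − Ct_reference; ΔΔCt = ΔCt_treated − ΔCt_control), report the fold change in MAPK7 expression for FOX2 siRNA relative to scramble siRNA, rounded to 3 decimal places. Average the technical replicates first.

0.198

Mean Ct: MAPK7 scramble siRNA 26.820; MAPK7 FOX2 siRNA 29.380; HPRT1 scramble siRNA 21.795; HPRT1 FOX2 siRNA 22.015
ΔCt(scramble siRNA) = 26.820 − 21.795 = 5.025
ΔCt(FOX2 siRNA) = 29.380 − 22.015 = 7.365
ΔΔCt = 7.365 − 5.025 = 2.340
Fold change = 2^(−2.340) = 0.1975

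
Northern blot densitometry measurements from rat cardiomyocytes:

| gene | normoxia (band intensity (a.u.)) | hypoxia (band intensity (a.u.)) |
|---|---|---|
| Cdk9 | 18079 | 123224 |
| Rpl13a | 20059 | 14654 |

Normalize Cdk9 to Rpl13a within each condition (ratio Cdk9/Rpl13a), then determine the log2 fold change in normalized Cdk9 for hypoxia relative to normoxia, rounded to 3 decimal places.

Cdk9/Rpl13a (normoxia) = 18079 / 20059 = 0.90129
Cdk9/Rpl13a (hypoxia) = 123224 / 14654 = 8.4089
Fold change = 8.4089 / 0.90129 = 9.3298
log2(9.3298) = 3.2219

3.222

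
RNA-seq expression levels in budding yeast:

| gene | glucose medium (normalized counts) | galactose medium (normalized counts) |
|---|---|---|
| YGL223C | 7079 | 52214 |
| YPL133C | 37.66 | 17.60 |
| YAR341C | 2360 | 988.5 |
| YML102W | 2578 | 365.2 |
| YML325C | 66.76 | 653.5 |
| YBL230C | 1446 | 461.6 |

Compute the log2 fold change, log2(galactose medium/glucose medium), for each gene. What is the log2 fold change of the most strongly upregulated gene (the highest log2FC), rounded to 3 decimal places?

3.291

log2(52214/7079) = 2.883  (YGL223C)
log2(17.60/37.66) = -1.097  (YPL133C)
log2(988.5/2360) = -1.255  (YAR341C)
log2(365.2/2578) = -2.819  (YML102W)
log2(653.5/66.76) = 3.291  (YML325C)
log2(461.6/1446) = -1.647  (YBL230C)
YML325C is most strongly upregulated.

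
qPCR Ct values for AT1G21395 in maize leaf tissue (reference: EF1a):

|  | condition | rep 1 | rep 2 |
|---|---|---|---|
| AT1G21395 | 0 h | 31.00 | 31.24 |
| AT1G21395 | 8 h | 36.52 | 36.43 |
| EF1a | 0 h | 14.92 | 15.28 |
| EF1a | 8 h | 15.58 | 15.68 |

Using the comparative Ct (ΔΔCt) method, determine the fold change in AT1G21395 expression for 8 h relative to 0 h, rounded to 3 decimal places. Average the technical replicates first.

0.035

Mean Ct: AT1G21395 0 h 31.120; AT1G21395 8 h 36.475; EF1a 0 h 15.100; EF1a 8 h 15.630
ΔCt(0 h) = 31.120 − 15.100 = 16.020
ΔCt(8 h) = 36.475 − 15.630 = 20.845
ΔΔCt = 20.845 − 16.020 = 4.825
Fold change = 2^(−4.825) = 0.0353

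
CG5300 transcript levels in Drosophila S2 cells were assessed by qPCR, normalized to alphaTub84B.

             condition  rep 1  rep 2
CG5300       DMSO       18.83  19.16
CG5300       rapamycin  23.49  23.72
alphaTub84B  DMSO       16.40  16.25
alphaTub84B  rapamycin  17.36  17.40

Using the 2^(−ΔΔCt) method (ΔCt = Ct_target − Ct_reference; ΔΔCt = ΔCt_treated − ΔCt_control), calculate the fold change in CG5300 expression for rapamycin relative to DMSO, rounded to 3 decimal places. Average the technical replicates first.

0.085

Mean Ct: CG5300 DMSO 18.995; CG5300 rapamycin 23.605; alphaTub84B DMSO 16.325; alphaTub84B rapamycin 17.380
ΔCt(DMSO) = 18.995 − 16.325 = 2.670
ΔCt(rapamycin) = 23.605 − 17.380 = 6.225
ΔΔCt = 6.225 − 2.670 = 3.555
Fold change = 2^(−3.555) = 0.0851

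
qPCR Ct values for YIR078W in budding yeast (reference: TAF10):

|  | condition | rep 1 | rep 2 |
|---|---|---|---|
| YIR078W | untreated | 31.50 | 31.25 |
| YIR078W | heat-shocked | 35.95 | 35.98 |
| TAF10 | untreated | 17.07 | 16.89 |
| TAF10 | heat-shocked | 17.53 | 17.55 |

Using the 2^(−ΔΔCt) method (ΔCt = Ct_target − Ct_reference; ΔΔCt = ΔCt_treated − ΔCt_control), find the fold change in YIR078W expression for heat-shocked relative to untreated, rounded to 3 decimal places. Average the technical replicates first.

0.061

Mean Ct: YIR078W untreated 31.375; YIR078W heat-shocked 35.965; TAF10 untreated 16.980; TAF10 heat-shocked 17.540
ΔCt(untreated) = 31.375 − 16.980 = 14.395
ΔCt(heat-shocked) = 35.965 − 17.540 = 18.425
ΔΔCt = 18.425 − 14.395 = 4.030
Fold change = 2^(−4.030) = 0.0612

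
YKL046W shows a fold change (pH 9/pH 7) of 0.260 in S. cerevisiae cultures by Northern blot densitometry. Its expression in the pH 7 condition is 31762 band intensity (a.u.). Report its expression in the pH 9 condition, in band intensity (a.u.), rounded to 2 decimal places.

8258.12

pH 9 expression = 31762 × 0.260 = 8258.12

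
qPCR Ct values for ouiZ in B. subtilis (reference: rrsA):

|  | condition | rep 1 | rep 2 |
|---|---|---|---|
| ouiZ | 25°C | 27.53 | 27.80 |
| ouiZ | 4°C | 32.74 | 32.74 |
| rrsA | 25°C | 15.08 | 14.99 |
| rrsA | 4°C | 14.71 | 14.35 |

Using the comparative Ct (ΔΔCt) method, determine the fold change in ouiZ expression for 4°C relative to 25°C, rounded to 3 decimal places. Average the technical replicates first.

Mean Ct: ouiZ 25°C 27.665; ouiZ 4°C 32.740; rrsA 25°C 15.035; rrsA 4°C 14.530
ΔCt(25°C) = 27.665 − 15.035 = 12.630
ΔCt(4°C) = 32.740 − 14.530 = 18.210
ΔΔCt = 18.210 − 12.630 = 5.580
Fold change = 2^(−5.580) = 0.0209

0.021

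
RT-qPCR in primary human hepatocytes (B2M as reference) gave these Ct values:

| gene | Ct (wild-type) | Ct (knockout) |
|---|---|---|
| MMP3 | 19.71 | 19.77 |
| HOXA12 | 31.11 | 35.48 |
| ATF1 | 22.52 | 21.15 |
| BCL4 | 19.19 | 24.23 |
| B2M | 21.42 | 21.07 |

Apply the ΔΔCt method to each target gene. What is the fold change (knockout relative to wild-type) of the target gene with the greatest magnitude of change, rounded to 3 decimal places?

0.024

MMP3: ΔΔCt = (19.77−21.07) − (19.71−21.42) = -1.30 − (-1.71) = 0.41; fold change = 2^-0.41 = 0.753
HOXA12: ΔΔCt = (35.48−21.07) − (31.11−21.42) = 14.41 − 9.69 = 4.72; fold change = 2^-4.72 = 0.038
ATF1: ΔΔCt = (21.15−21.07) − (22.52−21.42) = 0.08 − 1.10 = -1.02; fold change = 2^1.02 = 2.028
BCL4: ΔΔCt = (24.23−21.07) − (19.19−21.42) = 3.16 − (-2.23) = 5.39; fold change = 2^-5.39 = 0.024
BCL4 has the largest |ΔΔCt| = 5.39.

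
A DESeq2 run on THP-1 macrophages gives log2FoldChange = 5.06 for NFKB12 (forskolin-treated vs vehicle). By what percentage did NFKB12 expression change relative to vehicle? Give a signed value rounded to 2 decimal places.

Fold change = 2^(5.06) = 33.3589
Percent change = (FC − 1) × 100% = (33.3589 − 1) × 100 = 3235.89%

3235.89%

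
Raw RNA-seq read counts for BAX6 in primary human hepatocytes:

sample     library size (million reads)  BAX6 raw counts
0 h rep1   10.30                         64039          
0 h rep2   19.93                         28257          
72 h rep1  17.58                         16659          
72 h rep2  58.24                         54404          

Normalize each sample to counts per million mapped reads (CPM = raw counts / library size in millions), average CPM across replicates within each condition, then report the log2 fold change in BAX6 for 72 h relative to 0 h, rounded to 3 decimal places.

-2.021

CPM(0 h rep1) = 64039 / 10.30 = 6217.3786
CPM(0 h rep2) = 28257 / 19.93 = 1417.8123
CPM(72 h rep1) = 16659 / 17.58 = 947.6109
CPM(72 h rep2) = 54404 / 58.24 = 934.1346
mean CPM(0 h) = 3817.5955; mean CPM(72 h) = 940.8728
Fold change = 940.8728 / 3817.5955 = 0.24646
log2(0.24646) = -2.0206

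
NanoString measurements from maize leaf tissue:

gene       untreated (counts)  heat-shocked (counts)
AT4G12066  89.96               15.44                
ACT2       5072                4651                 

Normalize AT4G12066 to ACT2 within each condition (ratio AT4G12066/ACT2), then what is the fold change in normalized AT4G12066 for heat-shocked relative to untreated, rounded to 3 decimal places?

AT4G12066/ACT2 (untreated) = 89.96 / 5072 = 0.017737
AT4G12066/ACT2 (heat-shocked) = 15.44 / 4651 = 0.0033197
Fold change = 0.0033197 / 0.017737 = 0.1872

0.187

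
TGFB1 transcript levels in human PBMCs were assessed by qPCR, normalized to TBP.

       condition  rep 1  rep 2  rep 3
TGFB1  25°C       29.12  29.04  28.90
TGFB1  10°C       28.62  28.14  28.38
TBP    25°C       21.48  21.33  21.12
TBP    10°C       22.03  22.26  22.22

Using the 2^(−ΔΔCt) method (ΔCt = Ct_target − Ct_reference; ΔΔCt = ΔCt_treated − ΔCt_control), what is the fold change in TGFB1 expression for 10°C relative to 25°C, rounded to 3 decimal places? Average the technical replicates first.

2.828

Mean Ct: TGFB1 25°C 29.020; TGFB1 10°C 28.380; TBP 25°C 21.310; TBP 10°C 22.170
ΔCt(25°C) = 29.020 − 21.310 = 7.710
ΔCt(10°C) = 28.380 − 22.170 = 6.210
ΔΔCt = 6.210 − 7.710 = -1.500
Fold change = 2^(−(-1.500)) = 2^1.500 = 2.8284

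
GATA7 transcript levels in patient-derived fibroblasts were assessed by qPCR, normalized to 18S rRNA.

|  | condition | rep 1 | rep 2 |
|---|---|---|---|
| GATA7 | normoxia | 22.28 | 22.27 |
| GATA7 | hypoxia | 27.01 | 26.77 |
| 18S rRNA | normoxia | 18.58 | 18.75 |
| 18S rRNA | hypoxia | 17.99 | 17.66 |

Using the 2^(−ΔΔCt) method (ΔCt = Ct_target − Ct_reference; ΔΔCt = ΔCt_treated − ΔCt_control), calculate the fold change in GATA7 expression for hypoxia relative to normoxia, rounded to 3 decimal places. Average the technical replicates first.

Mean Ct: GATA7 normoxia 22.275; GATA7 hypoxia 26.890; 18S rRNA normoxia 18.665; 18S rRNA hypoxia 17.825
ΔCt(normoxia) = 22.275 − 18.665 = 3.610
ΔCt(hypoxia) = 26.890 − 17.825 = 9.065
ΔΔCt = 9.065 − 3.610 = 5.455
Fold change = 2^(−5.455) = 0.0228

0.023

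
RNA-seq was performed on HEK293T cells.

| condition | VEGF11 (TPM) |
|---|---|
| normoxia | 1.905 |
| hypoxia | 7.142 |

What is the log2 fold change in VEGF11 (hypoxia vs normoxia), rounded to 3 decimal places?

Fold change = 7.142 / 1.905 = 3.7491
log2(3.7491) = 1.9065

1.907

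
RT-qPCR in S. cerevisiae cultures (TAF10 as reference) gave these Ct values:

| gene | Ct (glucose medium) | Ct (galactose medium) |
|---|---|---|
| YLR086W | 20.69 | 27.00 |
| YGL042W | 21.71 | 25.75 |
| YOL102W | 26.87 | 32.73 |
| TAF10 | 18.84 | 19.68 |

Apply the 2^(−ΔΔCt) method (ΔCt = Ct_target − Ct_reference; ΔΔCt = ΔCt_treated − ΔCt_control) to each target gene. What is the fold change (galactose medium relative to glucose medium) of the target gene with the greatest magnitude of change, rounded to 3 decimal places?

0.023

YLR086W: ΔΔCt = (27.00−19.68) − (20.69−18.84) = 7.32 − 1.85 = 5.47; fold change = 2^-5.47 = 0.023
YGL042W: ΔΔCt = (25.75−19.68) − (21.71−18.84) = 6.07 − 2.87 = 3.20; fold change = 2^-3.20 = 0.109
YOL102W: ΔΔCt = (32.73−19.68) − (26.87−18.84) = 13.05 − 8.03 = 5.02; fold change = 2^-5.02 = 0.031
YLR086W has the largest |ΔΔCt| = 5.47.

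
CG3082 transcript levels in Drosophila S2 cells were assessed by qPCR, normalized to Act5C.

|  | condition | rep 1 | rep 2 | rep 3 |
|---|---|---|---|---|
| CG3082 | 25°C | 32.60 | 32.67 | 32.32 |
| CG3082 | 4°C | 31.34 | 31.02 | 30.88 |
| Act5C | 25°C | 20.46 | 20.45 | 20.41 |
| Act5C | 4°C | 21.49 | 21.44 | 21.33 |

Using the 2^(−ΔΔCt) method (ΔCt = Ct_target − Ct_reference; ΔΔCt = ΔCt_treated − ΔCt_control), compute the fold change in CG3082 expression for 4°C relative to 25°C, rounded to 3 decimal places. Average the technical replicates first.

Mean Ct: CG3082 25°C 32.530; CG3082 4°C 31.080; Act5C 25°C 20.440; Act5C 4°C 21.420
ΔCt(25°C) = 32.530 − 20.440 = 12.090
ΔCt(4°C) = 31.080 − 21.420 = 9.660
ΔΔCt = 9.660 − 12.090 = -2.430
Fold change = 2^(−(-2.430)) = 2^2.430 = 5.3889

5.389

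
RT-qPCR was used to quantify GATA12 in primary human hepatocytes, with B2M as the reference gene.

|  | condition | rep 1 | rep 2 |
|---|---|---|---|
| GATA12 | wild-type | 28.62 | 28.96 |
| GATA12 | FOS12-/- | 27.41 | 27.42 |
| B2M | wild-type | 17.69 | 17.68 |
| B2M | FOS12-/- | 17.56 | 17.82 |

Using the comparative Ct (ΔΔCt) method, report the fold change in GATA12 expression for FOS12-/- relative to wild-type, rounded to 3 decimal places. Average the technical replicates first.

2.603

Mean Ct: GATA12 wild-type 28.790; GATA12 FOS12-/- 27.415; B2M wild-type 17.685; B2M FOS12-/- 17.690
ΔCt(wild-type) = 28.790 − 17.685 = 11.105
ΔCt(FOS12-/-) = 27.415 − 17.690 = 9.725
ΔΔCt = 9.725 − 11.105 = -1.380
Fold change = 2^(−(-1.380)) = 2^1.380 = 2.6027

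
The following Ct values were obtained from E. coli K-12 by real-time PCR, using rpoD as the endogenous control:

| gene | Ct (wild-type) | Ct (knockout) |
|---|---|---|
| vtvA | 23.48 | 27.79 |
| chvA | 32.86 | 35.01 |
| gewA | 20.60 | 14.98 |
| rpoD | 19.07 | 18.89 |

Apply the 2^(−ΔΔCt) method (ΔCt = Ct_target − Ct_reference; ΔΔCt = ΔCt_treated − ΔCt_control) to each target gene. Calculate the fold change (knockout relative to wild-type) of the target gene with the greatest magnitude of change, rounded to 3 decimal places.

43.411

vtvA: ΔΔCt = (27.79−18.89) − (23.48−19.07) = 8.90 − 4.41 = 4.49; fold change = 2^-4.49 = 0.045
chvA: ΔΔCt = (35.01−18.89) − (32.86−19.07) = 16.12 − 13.79 = 2.33; fold change = 2^-2.33 = 0.199
gewA: ΔΔCt = (14.98−18.89) − (20.60−19.07) = -3.91 − 1.53 = -5.44; fold change = 2^5.44 = 43.411
gewA has the largest |ΔΔCt| = 5.44.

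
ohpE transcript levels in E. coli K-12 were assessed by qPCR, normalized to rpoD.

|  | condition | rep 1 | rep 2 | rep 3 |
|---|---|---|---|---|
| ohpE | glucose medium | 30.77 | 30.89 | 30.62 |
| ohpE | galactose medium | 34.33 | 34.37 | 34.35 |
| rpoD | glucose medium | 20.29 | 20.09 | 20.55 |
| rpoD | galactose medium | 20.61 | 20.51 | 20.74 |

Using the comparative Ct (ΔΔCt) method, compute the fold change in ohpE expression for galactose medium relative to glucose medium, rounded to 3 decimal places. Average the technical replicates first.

0.103

Mean Ct: ohpE glucose medium 30.760; ohpE galactose medium 34.350; rpoD glucose medium 20.310; rpoD galactose medium 20.620
ΔCt(glucose medium) = 30.760 − 20.310 = 10.450
ΔCt(galactose medium) = 34.350 − 20.620 = 13.730
ΔΔCt = 13.730 − 10.450 = 3.280
Fold change = 2^(−3.280) = 0.1029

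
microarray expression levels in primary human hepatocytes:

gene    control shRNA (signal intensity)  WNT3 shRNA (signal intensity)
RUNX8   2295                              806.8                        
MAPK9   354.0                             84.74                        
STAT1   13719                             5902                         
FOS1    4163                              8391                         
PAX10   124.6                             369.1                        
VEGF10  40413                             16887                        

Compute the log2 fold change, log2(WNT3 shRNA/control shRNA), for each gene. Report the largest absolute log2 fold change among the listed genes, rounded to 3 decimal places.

2.063

log2(806.8/2295) = -1.508  (RUNX8)
log2(84.74/354.0) = -2.063  (MAPK9)
log2(5902/13719) = -1.217  (STAT1)
log2(8391/4163) = 1.011  (FOS1)
log2(369.1/124.6) = 1.567  (PAX10)
log2(16887/40413) = -1.259  (VEGF10)
The largest magnitude belongs to MAPK9.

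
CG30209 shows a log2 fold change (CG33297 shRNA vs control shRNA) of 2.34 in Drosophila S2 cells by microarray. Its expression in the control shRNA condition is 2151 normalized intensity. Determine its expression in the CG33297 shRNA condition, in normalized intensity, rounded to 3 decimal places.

10890.570

Fold change = 2^(2.34) = 5.0630
CG33297 shRNA expression = 2151 × 5.0630 = 10890.570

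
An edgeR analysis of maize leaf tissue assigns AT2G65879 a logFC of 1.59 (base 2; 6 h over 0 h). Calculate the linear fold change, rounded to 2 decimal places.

Fold change = 2^(1.59) = 3.010

3.01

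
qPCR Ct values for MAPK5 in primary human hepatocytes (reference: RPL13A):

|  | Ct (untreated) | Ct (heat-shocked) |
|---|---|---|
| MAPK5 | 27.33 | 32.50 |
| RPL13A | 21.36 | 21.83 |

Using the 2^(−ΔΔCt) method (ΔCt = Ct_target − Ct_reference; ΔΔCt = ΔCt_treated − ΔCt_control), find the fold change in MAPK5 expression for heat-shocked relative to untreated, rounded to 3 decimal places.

0.038

ΔCt(untreated) = 27.330 − 21.360 = 5.970
ΔCt(heat-shocked) = 32.500 − 21.830 = 10.670
ΔΔCt = 10.670 − 5.970 = 4.700
Fold change = 2^(−4.700) = 0.0385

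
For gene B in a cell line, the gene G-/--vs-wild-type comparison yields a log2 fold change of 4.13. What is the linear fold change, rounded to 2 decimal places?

17.51

Fold change = 2^(4.13) = 17.509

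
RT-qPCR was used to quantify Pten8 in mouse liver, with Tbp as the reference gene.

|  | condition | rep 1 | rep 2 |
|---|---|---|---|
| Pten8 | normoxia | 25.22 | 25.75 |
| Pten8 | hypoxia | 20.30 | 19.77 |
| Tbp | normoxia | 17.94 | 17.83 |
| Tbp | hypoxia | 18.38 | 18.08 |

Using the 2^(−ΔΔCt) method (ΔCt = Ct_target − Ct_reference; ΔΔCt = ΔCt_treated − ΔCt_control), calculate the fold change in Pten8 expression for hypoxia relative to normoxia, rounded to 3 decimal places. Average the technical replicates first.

55.522

Mean Ct: Pten8 normoxia 25.485; Pten8 hypoxia 20.035; Tbp normoxia 17.885; Tbp hypoxia 18.230
ΔCt(normoxia) = 25.485 − 17.885 = 7.600
ΔCt(hypoxia) = 20.035 − 18.230 = 1.805
ΔΔCt = 1.805 − 7.600 = -5.795
Fold change = 2^(−(-5.795)) = 2^5.795 = 55.5225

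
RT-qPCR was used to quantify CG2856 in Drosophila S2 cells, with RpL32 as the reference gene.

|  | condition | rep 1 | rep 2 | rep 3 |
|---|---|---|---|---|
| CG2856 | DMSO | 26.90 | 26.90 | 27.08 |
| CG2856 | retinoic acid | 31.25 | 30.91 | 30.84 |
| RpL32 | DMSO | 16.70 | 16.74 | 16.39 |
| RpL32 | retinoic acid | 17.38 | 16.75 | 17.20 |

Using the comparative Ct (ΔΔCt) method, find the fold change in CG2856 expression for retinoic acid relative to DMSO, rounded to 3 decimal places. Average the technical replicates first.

0.086

Mean Ct: CG2856 DMSO 26.960; CG2856 retinoic acid 31.000; RpL32 DMSO 16.610; RpL32 retinoic acid 17.110
ΔCt(DMSO) = 26.960 − 16.610 = 10.350
ΔCt(retinoic acid) = 31.000 − 17.110 = 13.890
ΔΔCt = 13.890 − 10.350 = 3.540
Fold change = 2^(−3.540) = 0.0860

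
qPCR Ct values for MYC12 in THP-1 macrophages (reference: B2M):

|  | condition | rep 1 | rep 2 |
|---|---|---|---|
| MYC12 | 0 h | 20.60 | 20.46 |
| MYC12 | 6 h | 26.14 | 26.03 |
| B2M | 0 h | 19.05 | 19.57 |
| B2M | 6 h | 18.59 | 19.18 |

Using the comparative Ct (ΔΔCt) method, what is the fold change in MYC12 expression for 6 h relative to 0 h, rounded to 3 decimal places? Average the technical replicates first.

0.016

Mean Ct: MYC12 0 h 20.530; MYC12 6 h 26.085; B2M 0 h 19.310; B2M 6 h 18.885
ΔCt(0 h) = 20.530 − 19.310 = 1.220
ΔCt(6 h) = 26.085 − 18.885 = 7.200
ΔΔCt = 7.200 − 1.220 = 5.980
Fold change = 2^(−5.980) = 0.0158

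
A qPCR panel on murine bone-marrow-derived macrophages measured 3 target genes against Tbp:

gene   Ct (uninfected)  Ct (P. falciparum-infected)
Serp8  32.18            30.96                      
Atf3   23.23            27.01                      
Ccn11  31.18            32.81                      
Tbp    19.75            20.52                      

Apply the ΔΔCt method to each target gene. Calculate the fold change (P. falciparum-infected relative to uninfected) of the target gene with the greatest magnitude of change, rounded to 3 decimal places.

0.124

Serp8: ΔΔCt = (30.96−20.52) − (32.18−19.75) = 10.44 − 12.43 = -1.99; fold change = 2^1.99 = 3.972
Atf3: ΔΔCt = (27.01−20.52) − (23.23−19.75) = 6.49 − 3.48 = 3.01; fold change = 2^-3.01 = 0.124
Ccn11: ΔΔCt = (32.81−20.52) − (31.18−19.75) = 12.29 − 11.43 = 0.86; fold change = 2^-0.86 = 0.551
Atf3 has the largest |ΔΔCt| = 3.01.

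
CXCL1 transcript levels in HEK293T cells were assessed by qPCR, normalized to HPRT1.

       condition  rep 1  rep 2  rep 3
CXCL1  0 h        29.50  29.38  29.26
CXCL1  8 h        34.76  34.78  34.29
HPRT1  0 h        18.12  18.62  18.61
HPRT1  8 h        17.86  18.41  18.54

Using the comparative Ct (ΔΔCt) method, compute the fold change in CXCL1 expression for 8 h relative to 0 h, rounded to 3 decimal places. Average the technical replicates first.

Mean Ct: CXCL1 0 h 29.380; CXCL1 8 h 34.610; HPRT1 0 h 18.450; HPRT1 8 h 18.270
ΔCt(0 h) = 29.380 − 18.450 = 10.930
ΔCt(8 h) = 34.610 − 18.270 = 16.340
ΔΔCt = 16.340 − 10.930 = 5.410
Fold change = 2^(−5.410) = 0.0235

0.024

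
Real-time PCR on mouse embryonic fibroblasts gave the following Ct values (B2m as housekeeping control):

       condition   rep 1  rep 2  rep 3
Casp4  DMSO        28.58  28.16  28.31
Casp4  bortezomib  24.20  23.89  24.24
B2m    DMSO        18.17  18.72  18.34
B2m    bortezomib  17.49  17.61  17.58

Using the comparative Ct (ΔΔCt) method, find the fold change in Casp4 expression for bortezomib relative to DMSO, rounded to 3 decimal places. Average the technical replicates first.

Mean Ct: Casp4 DMSO 28.350; Casp4 bortezomib 24.110; B2m DMSO 18.410; B2m bortezomib 17.560
ΔCt(DMSO) = 28.350 − 18.410 = 9.940
ΔCt(bortezomib) = 24.110 − 17.560 = 6.550
ΔΔCt = 6.550 − 9.940 = -3.390
Fold change = 2^(−(-3.390)) = 2^3.390 = 10.4831

10.483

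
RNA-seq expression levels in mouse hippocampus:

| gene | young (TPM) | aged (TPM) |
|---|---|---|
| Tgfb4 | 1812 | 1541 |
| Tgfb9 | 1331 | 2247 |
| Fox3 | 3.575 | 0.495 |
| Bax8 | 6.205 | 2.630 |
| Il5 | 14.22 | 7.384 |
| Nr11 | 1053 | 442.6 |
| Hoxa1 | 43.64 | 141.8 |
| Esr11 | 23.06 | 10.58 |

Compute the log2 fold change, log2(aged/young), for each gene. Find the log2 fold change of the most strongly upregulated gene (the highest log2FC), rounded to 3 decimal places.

1.700

log2(1541/1812) = -0.234  (Tgfb4)
log2(2247/1331) = 0.755  (Tgfb9)
log2(0.495/3.575) = -2.852  (Fox3)
log2(2.630/6.205) = -1.238  (Bax8)
log2(7.384/14.22) = -0.945  (Il5)
log2(442.6/1053) = -1.250  (Nr11)
log2(141.8/43.64) = 1.700  (Hoxa1)
log2(10.58/23.06) = -1.124  (Esr11)
Hoxa1 is most strongly upregulated.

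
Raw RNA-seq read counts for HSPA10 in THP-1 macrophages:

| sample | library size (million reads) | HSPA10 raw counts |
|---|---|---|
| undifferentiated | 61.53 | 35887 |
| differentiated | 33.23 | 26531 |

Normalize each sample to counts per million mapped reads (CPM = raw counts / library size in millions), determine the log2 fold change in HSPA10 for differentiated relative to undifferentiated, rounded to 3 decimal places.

CPM(undifferentiated) = 35887 / 61.53 = 583.2439
CPM(differentiated) = 26531 / 33.23 = 798.4051
Fold change = 798.4051 / 583.2439 = 1.36890
log2(1.36890) = 0.4530

0.453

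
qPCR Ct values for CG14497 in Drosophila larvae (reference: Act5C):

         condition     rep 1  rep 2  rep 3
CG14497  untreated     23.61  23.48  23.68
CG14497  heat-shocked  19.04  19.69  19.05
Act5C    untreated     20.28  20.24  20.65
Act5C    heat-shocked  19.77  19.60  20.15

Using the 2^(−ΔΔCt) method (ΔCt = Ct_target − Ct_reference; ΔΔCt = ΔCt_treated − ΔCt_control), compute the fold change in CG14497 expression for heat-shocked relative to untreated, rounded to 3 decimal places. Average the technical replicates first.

13.737

Mean Ct: CG14497 untreated 23.590; CG14497 heat-shocked 19.260; Act5C untreated 20.390; Act5C heat-shocked 19.840
ΔCt(untreated) = 23.590 − 20.390 = 3.200
ΔCt(heat-shocked) = 19.260 − 19.840 = -0.580
ΔΔCt = -0.580 − 3.200 = -3.780
Fold change = 2^(−(-3.780)) = 2^3.780 = 13.7370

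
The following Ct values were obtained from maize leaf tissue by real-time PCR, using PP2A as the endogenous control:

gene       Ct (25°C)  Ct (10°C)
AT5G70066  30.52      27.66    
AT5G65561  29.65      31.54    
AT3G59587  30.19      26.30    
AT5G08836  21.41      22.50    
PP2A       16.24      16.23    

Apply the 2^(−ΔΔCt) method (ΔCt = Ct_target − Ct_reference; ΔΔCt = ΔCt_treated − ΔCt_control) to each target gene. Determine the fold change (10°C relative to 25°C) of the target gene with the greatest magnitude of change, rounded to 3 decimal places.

AT5G70066: ΔΔCt = (27.66−16.23) − (30.52−16.24) = 11.43 − 14.28 = -2.85; fold change = 2^2.85 = 7.210
AT5G65561: ΔΔCt = (31.54−16.23) − (29.65−16.24) = 15.31 − 13.41 = 1.90; fold change = 2^-1.90 = 0.268
AT3G59587: ΔΔCt = (26.30−16.23) − (30.19−16.24) = 10.07 − 13.95 = -3.88; fold change = 2^3.88 = 14.723
AT5G08836: ΔΔCt = (22.50−16.23) − (21.41−16.24) = 6.27 − 5.17 = 1.10; fold change = 2^-1.10 = 0.467
AT3G59587 has the largest |ΔΔCt| = 3.88.

14.723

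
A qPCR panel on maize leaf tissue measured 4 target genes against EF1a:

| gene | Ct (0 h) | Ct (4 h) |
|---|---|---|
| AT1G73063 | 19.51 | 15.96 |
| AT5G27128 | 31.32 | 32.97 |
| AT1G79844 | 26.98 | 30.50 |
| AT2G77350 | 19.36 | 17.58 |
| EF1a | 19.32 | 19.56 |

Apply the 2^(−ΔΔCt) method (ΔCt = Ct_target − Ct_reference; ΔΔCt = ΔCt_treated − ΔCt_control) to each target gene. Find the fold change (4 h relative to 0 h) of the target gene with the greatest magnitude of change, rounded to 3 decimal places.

13.833

AT1G73063: ΔΔCt = (15.96−19.56) − (19.51−19.32) = -3.60 − 0.19 = -3.79; fold change = 2^3.79 = 13.833
AT5G27128: ΔΔCt = (32.97−19.56) − (31.32−19.32) = 13.41 − 12.00 = 1.41; fold change = 2^-1.41 = 0.376
AT1G79844: ΔΔCt = (30.50−19.56) − (26.98−19.32) = 10.94 − 7.66 = 3.28; fold change = 2^-3.28 = 0.103
AT2G77350: ΔΔCt = (17.58−19.56) − (19.36−19.32) = -1.98 − 0.04 = -2.02; fold change = 2^2.02 = 4.056
AT1G73063 has the largest |ΔΔCt| = 3.79.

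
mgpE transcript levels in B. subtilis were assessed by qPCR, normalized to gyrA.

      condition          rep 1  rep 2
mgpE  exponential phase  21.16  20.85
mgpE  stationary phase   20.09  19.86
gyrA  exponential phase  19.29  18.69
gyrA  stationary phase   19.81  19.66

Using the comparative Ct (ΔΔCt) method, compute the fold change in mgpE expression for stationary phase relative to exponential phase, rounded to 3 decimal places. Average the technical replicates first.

3.422

Mean Ct: mgpE exponential phase 21.005; mgpE stationary phase 19.975; gyrA exponential phase 18.990; gyrA stationary phase 19.735
ΔCt(exponential phase) = 21.005 − 18.990 = 2.015
ΔCt(stationary phase) = 19.975 − 19.735 = 0.240
ΔΔCt = 0.240 − 2.015 = -1.775
Fold change = 2^(−(-1.775)) = 2^1.775 = 3.4224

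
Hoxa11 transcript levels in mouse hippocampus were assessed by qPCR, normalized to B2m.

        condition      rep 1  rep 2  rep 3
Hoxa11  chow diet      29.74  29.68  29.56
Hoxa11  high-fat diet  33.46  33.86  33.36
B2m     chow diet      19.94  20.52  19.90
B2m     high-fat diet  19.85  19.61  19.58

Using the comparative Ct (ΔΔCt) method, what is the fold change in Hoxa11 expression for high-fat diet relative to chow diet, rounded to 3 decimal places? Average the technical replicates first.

Mean Ct: Hoxa11 chow diet 29.660; Hoxa11 high-fat diet 33.560; B2m chow diet 20.120; B2m high-fat diet 19.680
ΔCt(chow diet) = 29.660 − 20.120 = 9.540
ΔCt(high-fat diet) = 33.560 − 19.680 = 13.880
ΔΔCt = 13.880 − 9.540 = 4.340
Fold change = 2^(−4.340) = 0.0494

0.049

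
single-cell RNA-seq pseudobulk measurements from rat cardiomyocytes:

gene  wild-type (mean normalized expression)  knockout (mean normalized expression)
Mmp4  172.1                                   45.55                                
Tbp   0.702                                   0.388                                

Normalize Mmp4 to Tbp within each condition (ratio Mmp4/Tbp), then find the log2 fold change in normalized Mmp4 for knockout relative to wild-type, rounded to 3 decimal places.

Mmp4/Tbp (wild-type) = 172.1 / 0.702 = 245.16
Mmp4/Tbp (knockout) = 45.55 / 0.388 = 117.4
Fold change = 117.4 / 245.16 = 0.4789
log2(0.4789) = -1.0623

-1.062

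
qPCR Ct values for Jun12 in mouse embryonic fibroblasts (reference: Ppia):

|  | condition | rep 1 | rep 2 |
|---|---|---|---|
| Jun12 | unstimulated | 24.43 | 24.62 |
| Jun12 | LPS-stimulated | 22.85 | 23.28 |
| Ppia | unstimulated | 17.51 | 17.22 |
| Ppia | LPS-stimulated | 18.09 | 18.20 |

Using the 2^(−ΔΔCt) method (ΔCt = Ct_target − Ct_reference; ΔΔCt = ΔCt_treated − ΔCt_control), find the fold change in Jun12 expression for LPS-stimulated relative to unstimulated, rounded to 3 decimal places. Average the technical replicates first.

4.724

Mean Ct: Jun12 unstimulated 24.525; Jun12 LPS-stimulated 23.065; Ppia unstimulated 17.365; Ppia LPS-stimulated 18.145
ΔCt(unstimulated) = 24.525 − 17.365 = 7.160
ΔCt(LPS-stimulated) = 23.065 − 18.145 = 4.920
ΔΔCt = 4.920 − 7.160 = -2.240
Fold change = 2^(−(-2.240)) = 2^2.240 = 4.7240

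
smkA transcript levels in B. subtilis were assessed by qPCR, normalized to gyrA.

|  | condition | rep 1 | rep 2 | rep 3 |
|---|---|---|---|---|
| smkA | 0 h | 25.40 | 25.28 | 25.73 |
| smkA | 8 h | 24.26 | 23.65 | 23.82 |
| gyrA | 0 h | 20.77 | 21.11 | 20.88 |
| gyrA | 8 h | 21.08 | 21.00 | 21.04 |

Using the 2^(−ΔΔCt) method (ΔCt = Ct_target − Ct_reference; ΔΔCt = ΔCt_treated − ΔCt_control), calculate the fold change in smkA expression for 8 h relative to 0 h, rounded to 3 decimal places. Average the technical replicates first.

3.204

Mean Ct: smkA 0 h 25.470; smkA 8 h 23.910; gyrA 0 h 20.920; gyrA 8 h 21.040
ΔCt(0 h) = 25.470 − 20.920 = 4.550
ΔCt(8 h) = 23.910 − 21.040 = 2.870
ΔΔCt = 2.870 − 4.550 = -1.680
Fold change = 2^(−(-1.680)) = 2^1.680 = 3.2043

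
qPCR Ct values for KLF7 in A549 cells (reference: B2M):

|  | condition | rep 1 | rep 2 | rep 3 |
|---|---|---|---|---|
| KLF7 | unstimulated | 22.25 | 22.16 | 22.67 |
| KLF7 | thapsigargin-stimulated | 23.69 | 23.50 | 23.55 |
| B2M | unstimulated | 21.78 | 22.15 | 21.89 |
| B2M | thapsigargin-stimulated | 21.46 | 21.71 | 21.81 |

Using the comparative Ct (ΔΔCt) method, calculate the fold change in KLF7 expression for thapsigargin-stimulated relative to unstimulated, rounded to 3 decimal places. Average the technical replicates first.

Mean Ct: KLF7 unstimulated 22.360; KLF7 thapsigargin-stimulated 23.580; B2M unstimulated 21.940; B2M thapsigargin-stimulated 21.660
ΔCt(unstimulated) = 22.360 − 21.940 = 0.420
ΔCt(thapsigargin-stimulated) = 23.580 − 21.660 = 1.920
ΔΔCt = 1.920 − 0.420 = 1.500
Fold change = 2^(−1.500) = 0.3536

0.354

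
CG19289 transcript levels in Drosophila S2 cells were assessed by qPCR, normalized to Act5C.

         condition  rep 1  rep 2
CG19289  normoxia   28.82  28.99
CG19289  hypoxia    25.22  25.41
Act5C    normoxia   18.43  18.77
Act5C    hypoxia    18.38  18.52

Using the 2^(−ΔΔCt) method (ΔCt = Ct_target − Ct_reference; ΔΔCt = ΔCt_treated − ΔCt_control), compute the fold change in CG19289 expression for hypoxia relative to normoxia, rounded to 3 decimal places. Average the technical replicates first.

10.853

Mean Ct: CG19289 normoxia 28.905; CG19289 hypoxia 25.315; Act5C normoxia 18.600; Act5C hypoxia 18.450
ΔCt(normoxia) = 28.905 − 18.600 = 10.305
ΔCt(hypoxia) = 25.315 − 18.450 = 6.865
ΔΔCt = 6.865 − 10.305 = -3.440
Fold change = 2^(−(-3.440)) = 2^3.440 = 10.8528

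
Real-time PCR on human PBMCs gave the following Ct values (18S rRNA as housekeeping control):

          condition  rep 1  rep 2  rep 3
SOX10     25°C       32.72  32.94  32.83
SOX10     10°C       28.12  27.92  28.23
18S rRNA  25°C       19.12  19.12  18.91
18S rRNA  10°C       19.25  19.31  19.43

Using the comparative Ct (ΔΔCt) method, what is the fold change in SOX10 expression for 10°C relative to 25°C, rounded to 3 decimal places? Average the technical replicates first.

Mean Ct: SOX10 25°C 32.830; SOX10 10°C 28.090; 18S rRNA 25°C 19.050; 18S rRNA 10°C 19.330
ΔCt(25°C) = 32.830 − 19.050 = 13.780
ΔCt(10°C) = 28.090 − 19.330 = 8.760
ΔΔCt = 8.760 − 13.780 = -5.020
Fold change = 2^(−(-5.020)) = 2^5.020 = 32.4467

32.447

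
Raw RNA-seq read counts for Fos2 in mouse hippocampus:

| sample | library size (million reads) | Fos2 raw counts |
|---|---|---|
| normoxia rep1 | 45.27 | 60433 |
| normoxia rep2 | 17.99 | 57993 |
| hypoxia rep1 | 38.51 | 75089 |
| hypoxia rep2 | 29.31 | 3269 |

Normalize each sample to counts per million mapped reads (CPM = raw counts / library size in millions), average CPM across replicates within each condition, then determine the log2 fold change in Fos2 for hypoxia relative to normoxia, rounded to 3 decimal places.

-1.145

CPM(normoxia rep1) = 60433 / 45.27 = 1334.9459
CPM(normoxia rep2) = 57993 / 17.99 = 3223.6242
CPM(hypoxia rep1) = 75089 / 38.51 = 1949.8572
CPM(hypoxia rep2) = 3269 / 29.31 = 111.5319
mean CPM(normoxia) = 2279.2851; mean CPM(hypoxia) = 1030.6945
Fold change = 1030.6945 / 2279.2851 = 0.45220
log2(0.45220) = -1.1450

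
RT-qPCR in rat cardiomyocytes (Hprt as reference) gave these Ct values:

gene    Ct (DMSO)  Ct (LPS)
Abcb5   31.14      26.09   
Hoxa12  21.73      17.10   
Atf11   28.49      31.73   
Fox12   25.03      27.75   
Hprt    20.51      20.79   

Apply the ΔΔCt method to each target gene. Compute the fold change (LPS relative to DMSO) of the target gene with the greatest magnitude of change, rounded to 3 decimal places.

Abcb5: ΔΔCt = (26.09−20.79) − (31.14−20.51) = 5.30 − 10.63 = -5.33; fold change = 2^5.33 = 40.224
Hoxa12: ΔΔCt = (17.10−20.79) − (21.73−20.51) = -3.69 − 1.22 = -4.91; fold change = 2^4.91 = 30.065
Atf11: ΔΔCt = (31.73−20.79) − (28.49−20.51) = 10.94 − 7.98 = 2.96; fold change = 2^-2.96 = 0.129
Fox12: ΔΔCt = (27.75−20.79) − (25.03−20.51) = 6.96 − 4.52 = 2.44; fold change = 2^-2.44 = 0.184
Abcb5 has the largest |ΔΔCt| = 5.33.

40.224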